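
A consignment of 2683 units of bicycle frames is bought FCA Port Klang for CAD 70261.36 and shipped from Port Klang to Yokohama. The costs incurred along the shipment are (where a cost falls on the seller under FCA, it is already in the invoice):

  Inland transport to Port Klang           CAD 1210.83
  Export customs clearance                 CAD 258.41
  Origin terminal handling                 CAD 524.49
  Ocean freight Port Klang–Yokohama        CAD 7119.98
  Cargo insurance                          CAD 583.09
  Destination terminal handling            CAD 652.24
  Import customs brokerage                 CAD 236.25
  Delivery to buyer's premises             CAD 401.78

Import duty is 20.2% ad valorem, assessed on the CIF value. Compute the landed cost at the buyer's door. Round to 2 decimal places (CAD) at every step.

FCA: the seller delivers export-cleared goods to the carrier; the buyer bears costs from that point.
Already in the invoice (seller's account under FCA): inland to port, export clearance — exclude.
CIF value = FCA price + origin terminal + freight + insurance = 70261.36 + 524.49 + 7119.98 + 583.09 = 78488.92
Import duty = 78488.92 × 20.2% = 15854.76
Buyer bears: origin terminal 524.49 + freight 7119.98 + insurance 583.09 + destination terminal 652.24 + brokerage 236.25 + delivery 401.78 + duty 15854.76 = 25372.59
Landed cost = invoice 70261.36 + 25372.59 = 95633.95

Total landed cost: CAD 95633.95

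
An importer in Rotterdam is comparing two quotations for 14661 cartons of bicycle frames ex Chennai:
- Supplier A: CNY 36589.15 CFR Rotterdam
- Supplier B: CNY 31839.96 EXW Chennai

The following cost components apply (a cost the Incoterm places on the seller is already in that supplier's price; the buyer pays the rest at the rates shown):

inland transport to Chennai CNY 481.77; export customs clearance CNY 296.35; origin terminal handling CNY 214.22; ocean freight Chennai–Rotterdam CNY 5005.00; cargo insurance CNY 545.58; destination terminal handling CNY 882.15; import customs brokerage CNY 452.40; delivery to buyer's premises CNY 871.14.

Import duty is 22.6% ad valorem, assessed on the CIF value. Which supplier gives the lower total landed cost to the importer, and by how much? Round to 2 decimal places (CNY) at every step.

Supplier A (CFR):
CIF value = CFR price + insurance = 36589.15 + 545.58 = 37134.73
Import duty = 37134.73 × 22.6% = 8392.45
Buyer bears (A): 545.58 + 882.15 + 452.40 + 871.14 = 2751.27
Landed cost (A) = invoice 36589.15 + 2751.27 + duty 8392.45 = 47732.87
Supplier B (EXW):
CIF value = EXW price + inland to port + export clearance + origin terminal + freight + insurance = 31839.96 + 481.77 + 296.35 + 214.22 + 5005.00 + 545.58 = 38382.88
Import duty = 38382.88 × 22.6% = 8674.53
Buyer bears (B): 481.77 + 296.35 + 214.22 + 5005.00 + 545.58 + 882.15 + 452.40 + 871.14 = 8748.61
Landed cost (B) = invoice 31839.96 + 8748.61 + duty 8674.53 = 49263.10
Difference = |47732.87 − 49263.10| = 1530.23

Supplier A is cheaper by CNY 1530.23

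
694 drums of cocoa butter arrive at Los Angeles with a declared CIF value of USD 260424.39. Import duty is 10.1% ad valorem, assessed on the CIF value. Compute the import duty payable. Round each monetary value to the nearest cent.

Import duty = 260424.39 × 10.1% = 26302.86

Import duty: USD 26302.86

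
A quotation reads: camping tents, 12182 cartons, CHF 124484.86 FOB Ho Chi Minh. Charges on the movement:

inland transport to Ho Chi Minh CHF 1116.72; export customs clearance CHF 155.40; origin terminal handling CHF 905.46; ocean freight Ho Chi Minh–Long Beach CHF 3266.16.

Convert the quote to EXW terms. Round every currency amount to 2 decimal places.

Not relevant to the conversion: freight — on the buyer under both terms; not part of either seller's price.
From FOB to EXW, the seller no longer bears: inland to port, export clearance, origin terminal.
EXW price = 124484.86 − 1116.72 − 155.40 − 905.46 = 122307.28

EXW price: CHF 122307.28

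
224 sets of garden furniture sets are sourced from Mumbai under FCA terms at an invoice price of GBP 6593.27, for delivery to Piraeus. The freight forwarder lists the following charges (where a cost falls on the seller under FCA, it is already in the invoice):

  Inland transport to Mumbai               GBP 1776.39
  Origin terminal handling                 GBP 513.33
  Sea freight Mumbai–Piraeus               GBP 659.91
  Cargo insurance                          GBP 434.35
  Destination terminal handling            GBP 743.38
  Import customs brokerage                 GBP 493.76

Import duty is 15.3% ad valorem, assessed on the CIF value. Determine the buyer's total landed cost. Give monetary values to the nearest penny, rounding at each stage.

FCA: the seller delivers export-cleared goods to the carrier; the buyer bears costs from that point.
Already in the invoice (seller's account under FCA): inland to port — exclude.
CIF value = FCA price + origin terminal + freight + insurance = 6593.27 + 513.33 + 659.91 + 434.35 = 8200.86
Import duty = 8200.86 × 15.3% = 1254.73
Buyer bears: origin terminal 513.33 + freight 659.91 + insurance 434.35 + destination terminal 743.38 + brokerage 493.76 + duty 1254.73 = 4099.46
Landed cost = invoice 6593.27 + 4099.46 = 10692.73

Total landed cost: GBP 10692.73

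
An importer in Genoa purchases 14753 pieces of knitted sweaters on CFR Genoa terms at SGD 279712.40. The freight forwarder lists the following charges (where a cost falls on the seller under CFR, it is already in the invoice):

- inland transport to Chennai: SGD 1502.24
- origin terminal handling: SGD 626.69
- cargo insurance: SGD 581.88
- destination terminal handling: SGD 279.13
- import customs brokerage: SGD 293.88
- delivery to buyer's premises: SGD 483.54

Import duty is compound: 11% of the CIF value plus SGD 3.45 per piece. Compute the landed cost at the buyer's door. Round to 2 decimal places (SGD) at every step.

CFR: the seller pays costs through ocean freight to the destination port, but not insurance.
Already in the invoice (seller's account under CFR): inland to port, origin terminal — exclude.
CIF value = CFR price + insurance = 279712.40 + 581.88 = 280294.28
Ad valorem component: 280294.28 × 11% = 30832.37
Specific component: 14753 × 3.45 = 50897.85
Import duty = 30832.37 + 50897.85 = 81730.22
Buyer bears: insurance 581.88 + destination terminal 279.13 + brokerage 293.88 + delivery 483.54 + duty 81730.22 = 83368.65
Landed cost = invoice 279712.40 + 83368.65 = 363081.05

Total landed cost: SGD 363081.05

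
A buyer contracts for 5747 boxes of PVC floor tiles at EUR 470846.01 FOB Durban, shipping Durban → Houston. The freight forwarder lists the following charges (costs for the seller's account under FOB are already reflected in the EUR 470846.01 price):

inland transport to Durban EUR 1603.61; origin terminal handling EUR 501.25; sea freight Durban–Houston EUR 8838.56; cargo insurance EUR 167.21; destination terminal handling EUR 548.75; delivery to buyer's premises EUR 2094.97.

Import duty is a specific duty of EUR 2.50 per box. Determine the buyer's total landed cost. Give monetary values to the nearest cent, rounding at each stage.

FOB: the seller bears costs until goods are on board at the origin port; the buyer bears freight, insurance and all costs thereafter.
Already in the invoice (seller's account under FOB): inland to port, origin terminal — exclude.
CIF value = FOB price + freight + insurance = 470846.01 + 8838.56 + 167.21 = 479851.78
Import duty = 5747 × 2.50 = 14367.50
Buyer bears: freight 8838.56 + insurance 167.21 + destination terminal 548.75 + delivery 2094.97 + duty 14367.50 = 26016.99
Landed cost = invoice 470846.01 + 26016.99 = 496863.00

Total landed cost: EUR 496863.00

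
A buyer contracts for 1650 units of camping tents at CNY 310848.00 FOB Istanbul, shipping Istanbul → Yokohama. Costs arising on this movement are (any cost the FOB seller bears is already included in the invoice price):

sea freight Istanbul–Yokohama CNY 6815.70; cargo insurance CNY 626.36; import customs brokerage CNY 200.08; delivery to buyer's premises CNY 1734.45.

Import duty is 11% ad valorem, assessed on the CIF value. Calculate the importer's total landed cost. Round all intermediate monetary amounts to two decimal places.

Total landed cost: CNY 355236.50

FOB: the seller bears costs until goods are on board at the origin port; the buyer bears freight, insurance and all costs thereafter.
CIF value = FOB price + freight + insurance = 310848.00 + 6815.70 + 626.36 = 318290.06
Import duty = 318290.06 × 11% = 35011.91
Buyer bears: freight 6815.70 + insurance 626.36 + brokerage 200.08 + delivery 1734.45 + duty 35011.91 = 44388.50
Landed cost = invoice 310848.00 + 44388.50 = 355236.50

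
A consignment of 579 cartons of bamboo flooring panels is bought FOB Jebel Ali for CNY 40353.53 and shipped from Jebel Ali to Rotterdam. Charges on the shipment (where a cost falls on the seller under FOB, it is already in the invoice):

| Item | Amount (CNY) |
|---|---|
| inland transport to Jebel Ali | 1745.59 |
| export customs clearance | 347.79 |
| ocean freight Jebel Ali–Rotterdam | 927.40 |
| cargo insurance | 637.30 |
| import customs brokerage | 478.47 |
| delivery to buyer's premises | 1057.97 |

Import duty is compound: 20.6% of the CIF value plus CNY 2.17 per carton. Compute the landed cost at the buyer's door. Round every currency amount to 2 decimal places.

Total landed cost: CNY 53346.26

FOB: the seller bears costs until goods are on board at the origin port; the buyer bears freight, insurance and all costs thereafter.
Already in the invoice (seller's account under FOB): inland to port, export clearance — exclude.
CIF value = FOB price + freight + insurance = 40353.53 + 927.40 + 637.30 = 41918.23
Ad valorem component: 41918.23 × 20.6% = 8635.16
Specific component: 579 × 2.17 = 1256.43
Import duty = 8635.16 + 1256.43 = 9891.59
Buyer bears: freight 927.40 + insurance 637.30 + brokerage 478.47 + delivery 1057.97 + duty 9891.59 = 12992.73
Landed cost = invoice 40353.53 + 12992.73 = 53346.26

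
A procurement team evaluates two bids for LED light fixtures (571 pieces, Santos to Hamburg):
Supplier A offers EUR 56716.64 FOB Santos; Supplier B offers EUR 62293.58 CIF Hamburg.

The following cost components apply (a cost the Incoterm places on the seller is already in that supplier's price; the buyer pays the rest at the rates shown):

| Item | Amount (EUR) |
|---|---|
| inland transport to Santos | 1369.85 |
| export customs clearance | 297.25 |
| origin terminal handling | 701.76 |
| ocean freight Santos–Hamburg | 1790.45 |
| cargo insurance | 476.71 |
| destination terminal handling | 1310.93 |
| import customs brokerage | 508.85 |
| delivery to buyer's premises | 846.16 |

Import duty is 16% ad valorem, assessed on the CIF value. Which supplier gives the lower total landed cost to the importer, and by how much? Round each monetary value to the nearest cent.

Supplier A is cheaper by EUR 3839.34

Supplier A (FOB):
CIF value = FOB price + freight + insurance = 56716.64 + 1790.45 + 476.71 = 58983.80
Import duty = 58983.80 × 16% = 9437.41
Buyer bears (A): 1790.45 + 476.71 + 1310.93 + 508.85 + 846.16 = 4933.10
Landed cost (A) = invoice 56716.64 + 4933.10 + duty 9437.41 = 71087.15
Supplier B (CIF):
The CIF price already equals the CIF value: 62293.58
Import duty = 62293.58 × 16% = 9966.97
Buyer bears (B): 1310.93 + 508.85 + 846.16 = 2665.94
Landed cost (B) = invoice 62293.58 + 2665.94 + duty 9966.97 = 74926.49
Difference = |71087.15 − 74926.49| = 3839.34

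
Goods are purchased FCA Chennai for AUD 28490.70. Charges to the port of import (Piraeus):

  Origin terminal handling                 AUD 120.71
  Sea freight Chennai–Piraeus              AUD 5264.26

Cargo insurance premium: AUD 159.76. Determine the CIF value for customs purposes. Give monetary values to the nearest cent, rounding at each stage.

CIF = FCA price + pre-shipment costs + freight + insurance
CIF = 28490.70 + 120.71 + 5264.26 + 159.76 = 34035.43

CIF value: AUD 34035.43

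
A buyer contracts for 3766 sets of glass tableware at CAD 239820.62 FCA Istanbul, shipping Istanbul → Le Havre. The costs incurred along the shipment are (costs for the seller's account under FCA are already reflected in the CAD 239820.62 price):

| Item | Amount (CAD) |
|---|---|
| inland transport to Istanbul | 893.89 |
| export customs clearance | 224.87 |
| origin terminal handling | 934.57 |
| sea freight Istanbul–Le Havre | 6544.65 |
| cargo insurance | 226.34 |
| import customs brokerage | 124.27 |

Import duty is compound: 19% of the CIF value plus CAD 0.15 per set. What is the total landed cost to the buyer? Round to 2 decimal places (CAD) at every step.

FCA: the seller delivers export-cleared goods to the carrier; the buyer bears costs from that point.
Already in the invoice (seller's account under FCA): inland to port, export clearance — exclude.
CIF value = FCA price + origin terminal + freight + insurance = 239820.62 + 934.57 + 6544.65 + 226.34 = 247526.18
Ad valorem component: 247526.18 × 19% = 47029.97
Specific component: 3766 × 0.15 = 564.90
Import duty = 47029.97 + 564.90 = 47594.87
Buyer bears: origin terminal 934.57 + freight 6544.65 + insurance 226.34 + brokerage 124.27 + duty 47594.87 = 55424.70
Landed cost = invoice 239820.62 + 55424.70 = 295245.32

Total landed cost: CAD 295245.32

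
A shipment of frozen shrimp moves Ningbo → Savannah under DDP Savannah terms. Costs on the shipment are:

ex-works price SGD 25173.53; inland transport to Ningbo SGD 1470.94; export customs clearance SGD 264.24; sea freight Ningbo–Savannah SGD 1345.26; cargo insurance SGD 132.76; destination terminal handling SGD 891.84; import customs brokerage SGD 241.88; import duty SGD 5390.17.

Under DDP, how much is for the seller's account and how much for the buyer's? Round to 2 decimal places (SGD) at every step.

Seller: SGD 34910.62; buyer: SGD 0.00

DDP: the seller bears all costs including import duty.
Seller's account: goods 25173.53 + inland to port 1470.94 + export clearance 264.24 + freight 1345.26 + insurance 132.76 + destination terminal 891.84 + brokerage 241.88 + duty 5390.17 = 34910.62
Buyer's account: 0.00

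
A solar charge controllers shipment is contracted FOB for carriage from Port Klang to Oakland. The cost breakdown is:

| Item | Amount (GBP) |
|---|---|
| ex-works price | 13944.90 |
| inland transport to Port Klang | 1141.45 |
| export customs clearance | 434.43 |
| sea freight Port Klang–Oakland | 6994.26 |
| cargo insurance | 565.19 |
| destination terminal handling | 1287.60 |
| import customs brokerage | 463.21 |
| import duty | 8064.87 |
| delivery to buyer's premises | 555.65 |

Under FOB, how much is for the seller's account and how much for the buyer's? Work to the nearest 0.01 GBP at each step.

FOB: the seller bears costs until goods are on board at the origin port; the buyer bears freight, insurance and all costs thereafter.
Seller's account: goods 13944.90 + inland to port 1141.45 + export clearance 434.43 = 15520.78
Buyer's account: freight 6994.26 + insurance 565.19 + destination terminal 1287.60 + brokerage 463.21 + duty 8064.87 + delivery 555.65 = 17930.78

Seller: GBP 15520.78; buyer: GBP 17930.78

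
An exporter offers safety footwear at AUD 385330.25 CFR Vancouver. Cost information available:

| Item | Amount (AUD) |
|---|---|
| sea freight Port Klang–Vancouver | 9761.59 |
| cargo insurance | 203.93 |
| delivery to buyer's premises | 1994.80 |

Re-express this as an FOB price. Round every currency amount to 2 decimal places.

FOB price: AUD 375568.66

Not relevant to the conversion: delivery, insurance — on the buyer under both terms; not part of either seller's price.
From CFR to FOB, the seller no longer bears: freight.
FOB price = 385330.25 − 9761.59 = 375568.66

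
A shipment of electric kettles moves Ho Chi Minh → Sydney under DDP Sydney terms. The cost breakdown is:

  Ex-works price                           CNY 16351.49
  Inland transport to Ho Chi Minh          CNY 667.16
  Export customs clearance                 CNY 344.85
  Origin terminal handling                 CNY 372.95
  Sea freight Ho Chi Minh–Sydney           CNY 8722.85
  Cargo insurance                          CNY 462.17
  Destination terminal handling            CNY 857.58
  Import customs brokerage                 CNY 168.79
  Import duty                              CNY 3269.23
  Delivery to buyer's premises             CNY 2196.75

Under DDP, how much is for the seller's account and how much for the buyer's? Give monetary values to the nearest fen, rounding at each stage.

DDP: the seller bears all costs including import duty.
Seller's account: goods 16351.49 + inland to port 667.16 + export clearance 344.85 + origin terminal 372.95 + freight 8722.85 + insurance 462.17 + destination terminal 857.58 + brokerage 168.79 + duty 3269.23 + delivery 2196.75 = 33413.82
Buyer's account: 0.00

Seller: CNY 33413.82; buyer: CNY 0.00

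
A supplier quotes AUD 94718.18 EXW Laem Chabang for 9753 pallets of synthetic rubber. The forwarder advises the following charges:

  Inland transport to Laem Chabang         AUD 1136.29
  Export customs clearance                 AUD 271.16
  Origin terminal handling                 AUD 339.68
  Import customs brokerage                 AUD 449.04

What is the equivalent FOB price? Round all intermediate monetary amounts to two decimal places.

FOB price: AUD 96465.31

Not relevant to the conversion: brokerage — on the buyer under both terms; not part of either seller's price.
From EXW to FOB, the seller additionally bears: inland to port, export clearance, origin terminal.
FOB price = 94718.18 + 1136.29 + 271.16 + 339.68 = 96465.31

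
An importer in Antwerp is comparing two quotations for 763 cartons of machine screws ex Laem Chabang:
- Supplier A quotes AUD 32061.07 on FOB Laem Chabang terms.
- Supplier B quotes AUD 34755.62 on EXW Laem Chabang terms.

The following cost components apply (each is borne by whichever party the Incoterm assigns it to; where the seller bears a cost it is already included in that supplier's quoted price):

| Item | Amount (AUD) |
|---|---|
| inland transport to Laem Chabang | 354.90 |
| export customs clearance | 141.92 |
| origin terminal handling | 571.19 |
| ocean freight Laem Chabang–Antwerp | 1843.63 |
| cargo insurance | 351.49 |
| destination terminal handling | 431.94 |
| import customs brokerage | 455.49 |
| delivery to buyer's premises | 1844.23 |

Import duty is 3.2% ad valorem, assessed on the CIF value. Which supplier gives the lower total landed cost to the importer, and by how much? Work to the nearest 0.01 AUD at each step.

Supplier A is cheaper by AUD 3882.96

Supplier A (FOB):
CIF value = FOB price + freight + insurance = 32061.07 + 1843.63 + 351.49 = 34256.19
Import duty = 34256.19 × 3.2% = 1096.20
Buyer bears (A): 1843.63 + 351.49 + 431.94 + 455.49 + 1844.23 = 4926.78
Landed cost (A) = invoice 32061.07 + 4926.78 + duty 1096.20 = 38084.05
Supplier B (EXW):
CIF value = EXW price + inland to port + export clearance + origin terminal + freight + insurance = 34755.62 + 354.90 + 141.92 + 571.19 + 1843.63 + 351.49 = 38018.75
Import duty = 38018.75 × 3.2% = 1216.60
Buyer bears (B): 354.90 + 141.92 + 571.19 + 1843.63 + 351.49 + 431.94 + 455.49 + 1844.23 = 5994.79
Landed cost (B) = invoice 34755.62 + 5994.79 + duty 1216.60 = 41967.01
Difference = |38084.05 − 41967.01| = 3882.96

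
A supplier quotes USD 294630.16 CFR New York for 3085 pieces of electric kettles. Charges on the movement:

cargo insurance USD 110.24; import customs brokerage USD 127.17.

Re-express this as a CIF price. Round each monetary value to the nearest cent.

Not relevant to the conversion: brokerage — on the buyer under both terms; not part of either seller's price.
From CFR to CIF, the seller additionally bears: insurance.
CIF price = 294630.16 + 110.24 = 294740.40

CIF price: USD 294740.40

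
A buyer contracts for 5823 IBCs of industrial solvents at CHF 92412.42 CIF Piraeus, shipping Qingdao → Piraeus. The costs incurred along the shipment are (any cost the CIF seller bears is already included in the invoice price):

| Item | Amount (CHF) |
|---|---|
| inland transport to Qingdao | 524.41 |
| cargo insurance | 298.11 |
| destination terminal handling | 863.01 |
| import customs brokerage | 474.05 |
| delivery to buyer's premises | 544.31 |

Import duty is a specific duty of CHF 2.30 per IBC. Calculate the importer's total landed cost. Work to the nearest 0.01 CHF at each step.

Total landed cost: CHF 107686.69

CIF: the seller pays costs through ocean freight and marine insurance to the destination port.
Already in the invoice (seller's account under CIF): inland to port, insurance — exclude.
The CIF price already equals the CIF value: 92412.42
Import duty = 5823 × 2.30 = 13392.90
Buyer bears: destination terminal 863.01 + brokerage 474.05 + delivery 544.31 + duty 13392.90 = 15274.27
Landed cost = invoice 92412.42 + 15274.27 = 107686.69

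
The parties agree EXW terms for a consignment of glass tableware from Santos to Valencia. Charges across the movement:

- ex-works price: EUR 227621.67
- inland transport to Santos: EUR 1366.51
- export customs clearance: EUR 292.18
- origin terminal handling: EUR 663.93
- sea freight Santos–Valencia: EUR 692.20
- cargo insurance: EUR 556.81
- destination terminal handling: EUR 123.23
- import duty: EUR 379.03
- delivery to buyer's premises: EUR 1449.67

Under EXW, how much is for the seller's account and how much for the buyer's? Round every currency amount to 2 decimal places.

EXW: the seller makes goods available at their premises; the buyer bears all onward costs.
Seller's account: goods 227621.67 = 227621.67
Buyer's account: inland to port 1366.51 + export clearance 292.18 + origin terminal 663.93 + freight 692.20 + insurance 556.81 + destination terminal 123.23 + duty 379.03 + delivery 1449.67 = 5523.56

Seller: EUR 227621.67; buyer: EUR 5523.56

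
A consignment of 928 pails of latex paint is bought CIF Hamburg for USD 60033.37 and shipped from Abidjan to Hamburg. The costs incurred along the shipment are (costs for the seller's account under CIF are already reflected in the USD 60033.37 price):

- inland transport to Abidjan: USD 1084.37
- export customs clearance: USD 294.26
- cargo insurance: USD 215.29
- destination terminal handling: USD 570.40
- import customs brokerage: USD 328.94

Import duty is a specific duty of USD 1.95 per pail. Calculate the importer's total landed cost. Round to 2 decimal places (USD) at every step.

CIF: the seller pays costs through ocean freight and marine insurance to the destination port.
Already in the invoice (seller's account under CIF): inland to port, export clearance, insurance — exclude.
The CIF price already equals the CIF value: 60033.37
Import duty = 928 × 1.95 = 1809.60
Buyer bears: destination terminal 570.40 + brokerage 328.94 + duty 1809.60 = 2708.94
Landed cost = invoice 60033.37 + 2708.94 = 62742.31

Total landed cost: USD 62742.31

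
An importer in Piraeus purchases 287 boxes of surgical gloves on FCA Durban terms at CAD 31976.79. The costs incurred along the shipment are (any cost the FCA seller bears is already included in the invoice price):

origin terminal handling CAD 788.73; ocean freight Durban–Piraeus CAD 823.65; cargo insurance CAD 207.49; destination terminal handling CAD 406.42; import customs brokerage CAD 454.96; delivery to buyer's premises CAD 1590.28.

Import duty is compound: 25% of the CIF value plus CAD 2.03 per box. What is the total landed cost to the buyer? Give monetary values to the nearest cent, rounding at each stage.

FCA: the seller delivers export-cleared goods to the carrier; the buyer bears costs from that point.
CIF value = FCA price + origin terminal + freight + insurance = 31976.79 + 788.73 + 823.65 + 207.49 = 33796.66
Ad valorem component: 33796.66 × 25% = 8449.17
Specific component: 287 × 2.03 = 582.61
Import duty = 8449.17 + 582.61 = 9031.78
Buyer bears: origin terminal 788.73 + freight 823.65 + insurance 207.49 + destination terminal 406.42 + brokerage 454.96 + delivery 1590.28 + duty 9031.78 = 13303.31
Landed cost = invoice 31976.79 + 13303.31 = 45280.10

Total landed cost: CAD 45280.10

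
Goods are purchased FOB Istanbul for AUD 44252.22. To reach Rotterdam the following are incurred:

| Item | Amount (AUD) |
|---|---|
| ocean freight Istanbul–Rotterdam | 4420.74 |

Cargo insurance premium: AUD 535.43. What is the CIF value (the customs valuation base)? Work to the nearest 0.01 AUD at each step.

CIF value: AUD 49208.39

CIF = FOB price + freight + insurance
CIF = 44252.22 + 4420.74 + 535.43 = 49208.39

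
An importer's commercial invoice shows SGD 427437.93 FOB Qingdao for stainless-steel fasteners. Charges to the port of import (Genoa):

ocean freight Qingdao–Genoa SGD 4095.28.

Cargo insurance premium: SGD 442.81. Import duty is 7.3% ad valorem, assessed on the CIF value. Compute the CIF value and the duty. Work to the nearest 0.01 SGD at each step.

CIF value: SGD 431976.02; import duty: SGD 31534.25

CIF = FOB price + freight + insurance
CIF = 427437.93 + 4095.28 + 442.81 = 431976.02
Import duty = 431976.02 × 7.3% = 31534.25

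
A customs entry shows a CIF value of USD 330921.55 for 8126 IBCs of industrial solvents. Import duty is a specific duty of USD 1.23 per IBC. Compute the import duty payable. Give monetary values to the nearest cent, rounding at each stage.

Import duty = 8126 × 1.23 = 9994.98

Import duty: USD 9994.98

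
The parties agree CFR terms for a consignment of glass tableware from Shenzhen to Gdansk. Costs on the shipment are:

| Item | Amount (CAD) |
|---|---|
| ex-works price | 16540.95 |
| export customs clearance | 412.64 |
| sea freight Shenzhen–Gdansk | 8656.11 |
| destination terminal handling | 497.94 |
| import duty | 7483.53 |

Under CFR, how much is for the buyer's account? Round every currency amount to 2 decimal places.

CFR: the seller pays costs through ocean freight to the destination port, but not insurance.
Seller's account: goods 16540.95 + export clearance 412.64 + freight 8656.11 = 25609.70
Buyer's account: destination terminal 497.94 + duty 7483.53 = 7981.47

Buyer's account: CAD 7981.47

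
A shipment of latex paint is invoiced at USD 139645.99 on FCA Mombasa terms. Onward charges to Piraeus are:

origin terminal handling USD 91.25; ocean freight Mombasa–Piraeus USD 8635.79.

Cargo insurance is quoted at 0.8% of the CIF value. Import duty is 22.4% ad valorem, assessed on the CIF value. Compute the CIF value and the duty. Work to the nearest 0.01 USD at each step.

Let C be the CIF value. C = FCA price + pre-shipment costs + freight + 0.8% × C
C − 0.8% × C = 139645.99 + 91.25 + 8635.79
0.992 × C = 148373.03
C = 148373.03 / 0.992 = 149569.59
Insurance premium = 0.8% × 149569.59 = 1196.56
Import duty = 149569.59 × 22.4% = 33503.59

CIF value: USD 149569.59; import duty: USD 33503.59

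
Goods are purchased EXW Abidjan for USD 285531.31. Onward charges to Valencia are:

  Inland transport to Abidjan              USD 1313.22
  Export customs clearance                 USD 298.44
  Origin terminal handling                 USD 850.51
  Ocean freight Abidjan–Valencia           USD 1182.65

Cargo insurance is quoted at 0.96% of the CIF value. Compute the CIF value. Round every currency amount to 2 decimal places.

Let C be the CIF value. C = EXW price + pre-shipment costs + freight + 0.96% × C
C − 0.96% × C = 285531.31 + 1313.22 + 298.44 + 850.51 + 1182.65
0.9904 × C = 289176.13
C = 289176.13 / 0.9904 = 291979.13
Insurance premium = 0.96% × 291979.13 = 2803.00

CIF value: USD 291979.13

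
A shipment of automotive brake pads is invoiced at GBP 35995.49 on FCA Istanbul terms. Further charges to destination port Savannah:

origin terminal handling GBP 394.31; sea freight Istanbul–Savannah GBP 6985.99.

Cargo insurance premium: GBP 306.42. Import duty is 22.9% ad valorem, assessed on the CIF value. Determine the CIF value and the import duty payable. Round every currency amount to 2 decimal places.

CIF = FCA price + pre-shipment costs + freight + insurance
CIF = 35995.49 + 394.31 + 6985.99 + 306.42 = 43682.21
Import duty = 43682.21 × 22.9% = 10003.23

CIF value: GBP 43682.21; import duty: GBP 10003.23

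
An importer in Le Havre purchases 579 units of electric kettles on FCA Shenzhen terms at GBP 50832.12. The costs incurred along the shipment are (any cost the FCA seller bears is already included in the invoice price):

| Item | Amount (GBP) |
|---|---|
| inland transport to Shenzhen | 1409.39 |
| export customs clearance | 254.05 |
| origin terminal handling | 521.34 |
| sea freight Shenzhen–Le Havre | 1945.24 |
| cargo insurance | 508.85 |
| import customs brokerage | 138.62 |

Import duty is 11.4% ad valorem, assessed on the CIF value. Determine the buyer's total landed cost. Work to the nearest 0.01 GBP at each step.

Total landed cost: GBP 60080.23

FCA: the seller delivers export-cleared goods to the carrier; the buyer bears costs from that point.
Already in the invoice (seller's account under FCA): inland to port, export clearance — exclude.
CIF value = FCA price + origin terminal + freight + insurance = 50832.12 + 521.34 + 1945.24 + 508.85 = 53807.55
Import duty = 53807.55 × 11.4% = 6134.06
Buyer bears: origin terminal 521.34 + freight 1945.24 + insurance 508.85 + brokerage 138.62 + duty 6134.06 = 9248.11
Landed cost = invoice 50832.12 + 9248.11 = 60080.23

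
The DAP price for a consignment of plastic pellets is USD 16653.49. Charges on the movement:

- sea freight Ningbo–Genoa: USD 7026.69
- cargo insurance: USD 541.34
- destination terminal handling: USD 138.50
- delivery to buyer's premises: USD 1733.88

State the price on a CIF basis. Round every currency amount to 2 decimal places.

CIF price: USD 14781.11

Not relevant to the conversion: freight, insurance — on the seller under both DAP and CIF; already in the DAP price and stays in the CIF price.
From DAP to CIF, the seller no longer bears: destination terminal, delivery.
CIF price = 16653.49 − 138.50 − 1733.88 = 14781.11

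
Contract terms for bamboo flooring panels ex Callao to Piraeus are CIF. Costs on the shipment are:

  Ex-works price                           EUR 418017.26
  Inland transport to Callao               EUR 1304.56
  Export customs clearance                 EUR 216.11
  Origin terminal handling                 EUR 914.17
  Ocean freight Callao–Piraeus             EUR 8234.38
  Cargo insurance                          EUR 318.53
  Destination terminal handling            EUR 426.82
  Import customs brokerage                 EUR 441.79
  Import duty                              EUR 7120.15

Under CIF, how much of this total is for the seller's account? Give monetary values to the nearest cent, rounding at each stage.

CIF: the seller pays costs through ocean freight and marine insurance to the destination port.
Seller's account: goods 418017.26 + inland to port 1304.56 + export clearance 216.11 + origin terminal 914.17 + freight 8234.38 + insurance 318.53 = 429005.01
Buyer's account: destination terminal 426.82 + brokerage 441.79 + duty 7120.15 = 7988.76

Seller's account: EUR 429005.01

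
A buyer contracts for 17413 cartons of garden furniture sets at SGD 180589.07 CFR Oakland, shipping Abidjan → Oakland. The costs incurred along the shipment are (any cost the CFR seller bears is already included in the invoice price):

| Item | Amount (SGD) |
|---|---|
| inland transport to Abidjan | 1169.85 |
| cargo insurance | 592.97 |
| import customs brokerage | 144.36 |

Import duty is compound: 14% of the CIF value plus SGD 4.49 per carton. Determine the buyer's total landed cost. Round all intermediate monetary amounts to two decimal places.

Total landed cost: SGD 284876.26

CFR: the seller pays costs through ocean freight to the destination port, but not insurance.
Already in the invoice (seller's account under CFR): inland to port — exclude.
CIF value = CFR price + insurance = 180589.07 + 592.97 = 181182.04
Ad valorem component: 181182.04 × 14% = 25365.49
Specific component: 17413 × 4.49 = 78184.37
Import duty = 25365.49 + 78184.37 = 103549.86
Buyer bears: insurance 592.97 + brokerage 144.36 + duty 103549.86 = 104287.19
Landed cost = invoice 180589.07 + 104287.19 = 284876.26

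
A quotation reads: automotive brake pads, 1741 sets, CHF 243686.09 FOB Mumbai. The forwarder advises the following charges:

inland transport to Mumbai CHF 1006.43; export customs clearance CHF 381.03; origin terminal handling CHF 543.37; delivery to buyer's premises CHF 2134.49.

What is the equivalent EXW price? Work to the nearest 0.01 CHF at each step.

EXW price: CHF 241755.26

Not relevant to the conversion: delivery — on the buyer under both terms; not part of either seller's price.
From FOB to EXW, the seller no longer bears: inland to port, export clearance, origin terminal.
EXW price = 243686.09 − 1006.43 − 381.03 − 543.37 = 241755.26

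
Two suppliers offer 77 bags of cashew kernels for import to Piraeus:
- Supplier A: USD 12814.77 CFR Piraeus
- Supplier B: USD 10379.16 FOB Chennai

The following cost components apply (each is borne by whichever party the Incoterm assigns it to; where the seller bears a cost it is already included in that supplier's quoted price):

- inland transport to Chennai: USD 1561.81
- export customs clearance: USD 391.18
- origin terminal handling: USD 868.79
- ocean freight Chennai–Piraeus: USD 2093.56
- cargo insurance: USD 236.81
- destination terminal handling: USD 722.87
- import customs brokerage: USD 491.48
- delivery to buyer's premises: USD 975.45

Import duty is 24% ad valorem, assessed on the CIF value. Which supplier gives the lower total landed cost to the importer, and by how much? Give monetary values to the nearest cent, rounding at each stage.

Supplier A (CFR):
CIF value = CFR price + insurance = 12814.77 + 236.81 = 13051.58
Import duty = 13051.58 × 24% = 3132.38
Buyer bears (A): 236.81 + 722.87 + 491.48 + 975.45 = 2426.61
Landed cost (A) = invoice 12814.77 + 2426.61 + duty 3132.38 = 18373.76
Supplier B (FOB):
CIF value = FOB price + freight + insurance = 10379.16 + 2093.56 + 236.81 = 12709.53
Import duty = 12709.53 × 24% = 3050.29
Buyer bears (B): 2093.56 + 236.81 + 722.87 + 491.48 + 975.45 = 4520.17
Landed cost (B) = invoice 10379.16 + 4520.17 + duty 3050.29 = 17949.62
Difference = |18373.76 − 17949.62| = 424.14

Supplier B is cheaper by USD 424.14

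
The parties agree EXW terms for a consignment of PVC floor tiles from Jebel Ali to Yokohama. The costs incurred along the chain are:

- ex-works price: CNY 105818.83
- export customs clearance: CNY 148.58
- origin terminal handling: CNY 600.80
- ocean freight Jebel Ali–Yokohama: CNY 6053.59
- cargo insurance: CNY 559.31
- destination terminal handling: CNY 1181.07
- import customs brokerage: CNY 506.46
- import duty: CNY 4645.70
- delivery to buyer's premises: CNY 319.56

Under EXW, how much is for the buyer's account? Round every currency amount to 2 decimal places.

Buyer's account: CNY 14015.07

EXW: the seller makes goods available at their premises; the buyer bears all onward costs.
Seller's account: goods 105818.83 = 105818.83
Buyer's account: export clearance 148.58 + origin terminal 600.80 + freight 6053.59 + insurance 559.31 + destination terminal 1181.07 + brokerage 506.46 + duty 4645.70 + delivery 319.56 = 14015.07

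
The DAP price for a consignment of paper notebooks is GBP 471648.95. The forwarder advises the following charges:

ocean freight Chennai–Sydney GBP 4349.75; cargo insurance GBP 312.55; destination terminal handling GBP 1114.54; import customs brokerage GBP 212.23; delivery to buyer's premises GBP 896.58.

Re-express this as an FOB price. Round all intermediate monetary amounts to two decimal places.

FOB price: GBP 464975.53

Not relevant to the conversion: brokerage — on the buyer under both terms; not part of either seller's price.
From DAP to FOB, the seller no longer bears: freight, insurance, destination terminal, delivery.
FOB price = 471648.95 − 4349.75 − 312.55 − 1114.54 − 896.58 = 464975.53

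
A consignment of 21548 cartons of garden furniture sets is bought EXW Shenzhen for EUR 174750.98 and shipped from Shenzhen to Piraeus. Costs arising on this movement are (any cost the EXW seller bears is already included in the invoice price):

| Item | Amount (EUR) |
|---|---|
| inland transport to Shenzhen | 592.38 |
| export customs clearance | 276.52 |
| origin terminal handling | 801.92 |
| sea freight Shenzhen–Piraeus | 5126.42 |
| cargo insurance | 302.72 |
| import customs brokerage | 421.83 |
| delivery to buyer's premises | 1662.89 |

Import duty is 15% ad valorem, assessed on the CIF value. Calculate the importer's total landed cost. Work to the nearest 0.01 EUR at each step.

EXW: the seller makes goods available at their premises; the buyer bears all onward costs.
CIF value = EXW price + inland to port + export clearance + origin terminal + freight + insurance = 174750.98 + 592.38 + 276.52 + 801.92 + 5126.42 + 302.72 = 181850.94
Import duty = 181850.94 × 15% = 27277.64
Buyer bears: inland to port 592.38 + export clearance 276.52 + origin terminal 801.92 + freight 5126.42 + insurance 302.72 + brokerage 421.83 + delivery 1662.89 + duty 27277.64 = 36462.32
Landed cost = invoice 174750.98 + 36462.32 = 211213.30

Total landed cost: EUR 211213.30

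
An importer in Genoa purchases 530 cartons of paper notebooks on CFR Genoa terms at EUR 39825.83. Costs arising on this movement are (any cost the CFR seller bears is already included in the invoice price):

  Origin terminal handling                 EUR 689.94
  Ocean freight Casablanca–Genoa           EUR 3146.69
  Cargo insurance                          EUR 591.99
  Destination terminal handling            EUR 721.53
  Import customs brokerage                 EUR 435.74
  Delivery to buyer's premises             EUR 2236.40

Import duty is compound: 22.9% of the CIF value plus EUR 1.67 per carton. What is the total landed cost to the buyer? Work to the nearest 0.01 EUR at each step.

CFR: the seller pays costs through ocean freight to the destination port, but not insurance.
Already in the invoice (seller's account under CFR): origin terminal, freight — exclude.
CIF value = CFR price + insurance = 39825.83 + 591.99 = 40417.82
Ad valorem component: 40417.82 × 22.9% = 9255.68
Specific component: 530 × 1.67 = 885.10
Import duty = 9255.68 + 885.10 = 10140.78
Buyer bears: insurance 591.99 + destination terminal 721.53 + brokerage 435.74 + delivery 2236.40 + duty 10140.78 = 14126.44
Landed cost = invoice 39825.83 + 14126.44 = 53952.27

Total landed cost: EUR 53952.27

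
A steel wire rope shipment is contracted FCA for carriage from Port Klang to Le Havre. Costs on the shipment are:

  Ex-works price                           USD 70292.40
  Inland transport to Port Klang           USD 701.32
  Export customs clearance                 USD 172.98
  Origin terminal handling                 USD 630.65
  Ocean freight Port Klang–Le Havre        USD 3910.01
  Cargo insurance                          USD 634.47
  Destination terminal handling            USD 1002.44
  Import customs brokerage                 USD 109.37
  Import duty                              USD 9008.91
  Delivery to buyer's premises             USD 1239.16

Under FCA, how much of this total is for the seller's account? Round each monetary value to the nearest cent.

Seller's account: USD 71166.70

FCA: the seller delivers export-cleared goods to the carrier; the buyer bears costs from that point.
Seller's account: goods 70292.40 + inland to port 701.32 + export clearance 172.98 = 71166.70
Buyer's account: origin terminal 630.65 + freight 3910.01 + insurance 634.47 + destination terminal 1002.44 + brokerage 109.37 + duty 9008.91 + delivery 1239.16 = 16535.01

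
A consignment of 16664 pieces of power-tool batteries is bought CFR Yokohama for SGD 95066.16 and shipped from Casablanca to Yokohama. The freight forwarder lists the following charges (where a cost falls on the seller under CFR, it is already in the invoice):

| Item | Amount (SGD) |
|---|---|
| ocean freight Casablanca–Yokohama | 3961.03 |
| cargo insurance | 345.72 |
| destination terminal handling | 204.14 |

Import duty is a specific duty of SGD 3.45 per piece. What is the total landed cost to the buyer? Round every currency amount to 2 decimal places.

CFR: the seller pays costs through ocean freight to the destination port, but not insurance.
Already in the invoice (seller's account under CFR): freight — exclude.
CIF value = CFR price + insurance = 95066.16 + 345.72 = 95411.88
Import duty = 16664 × 3.45 = 57490.80
Buyer bears: insurance 345.72 + destination terminal 204.14 + duty 57490.80 = 58040.66
Landed cost = invoice 95066.16 + 58040.66 = 153106.82

Total landed cost: SGD 153106.82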